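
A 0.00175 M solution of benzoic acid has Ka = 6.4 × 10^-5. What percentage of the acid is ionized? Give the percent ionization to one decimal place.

C6H5COOH ⇌ C6H5COO- + H+; let x = [H+] at equilibrium.
Ka = x²/(C₀ − x); solving the quadratic gives x = 3.04 × 10^-4 M.
Fraction ionized = 3.04 × 10^-4 / 0.00175 = 0.1737 → 17.4%

17.4%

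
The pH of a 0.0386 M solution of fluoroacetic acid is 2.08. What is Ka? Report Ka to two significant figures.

[H+] = 10^(-2.08) = 8.32 × 10^-3 M
At equilibrium [HA] = 0.0386 − 8.32 × 10^-3 = 3.03 × 10^-2 M
Ka = [H+][A-]/[HA] = (8.32 × 10^-3)² / 3.03 × 10^-2 = 2.3 × 10^-3

Ka = 2.3 × 10^-3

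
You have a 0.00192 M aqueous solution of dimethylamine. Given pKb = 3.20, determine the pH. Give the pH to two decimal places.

pH = 10.92

(CH3)2NH + H2O ⇌ (CH3)2NH2+ + OH-
Kb = 10^(−3.20) = 6.31 × 10^-4
From the ICE table, Kb = x²/(0.00192 − x) = 6.31 × 10^-4.
The 5% rule fails; solving x² + Kb·x − Kb·C₀ = 0 exactly:
x = [−0.000631 + √(0.000631² + 4.85e-06)]/2 = 8.30 × 10^-4 M
pOH = −log(8.30 × 10^-4) = 3.08; pH = 14.00 − 3.08 = 10.92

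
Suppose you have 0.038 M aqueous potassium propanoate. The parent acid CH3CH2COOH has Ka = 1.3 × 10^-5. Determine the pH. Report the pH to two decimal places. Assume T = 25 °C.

pH = 8.73

CH3CH2COO- is the conjugate base of the weak acid CH3CH2COOH.
Kb = Kw/Ka = 1.0×10^-14 / 1.3 × 10^-5 = 7.69 × 10^-10
Let x = [OH-] at equilibrium. Kb = x²/(0.038 − x).
Neglecting x in the denominator: x = √(7.69 × 10^-10 × 0.038) = 5.41 × 10^-6 M
Check: 0.014% ionized — well under 5%, approximation valid.
pOH = 5.27, so pH = 14.00 − pOH = 8.73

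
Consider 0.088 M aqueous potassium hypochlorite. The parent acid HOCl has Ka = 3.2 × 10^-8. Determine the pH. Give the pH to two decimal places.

OCl- is the conjugate base of the weak acid HOCl.
Kb = Kw/Ka = 1.0×10^-14 / 3.2 × 10^-8 = 3.12 × 10^-7
From the ICE table, Kb = x²/(0.088 − x) = 3.12 × 10^-7.
Neglecting x in the denominator: x = √(3.12 × 10^-7 × 0.088) = 1.66 × 10^-4 M
Check: 0.19% ionized — well under 5%, approximation valid.
pOH = 3.78, so pH = 14.00 − pOH = 10.22

pH = 10.22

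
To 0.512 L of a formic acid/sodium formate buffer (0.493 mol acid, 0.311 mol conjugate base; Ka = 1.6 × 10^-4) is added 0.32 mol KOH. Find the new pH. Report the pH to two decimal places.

After neutralization: n(HCOOH) = 0.173 mol, n(HCOO-) = 0.631 mol.
pKa = −log(1.6 × 10^-4) = 3.796
Henderson–Hasselbalch with mole ratio 0.631/0.173: pH = 3.796 + (+0.562)

pH = 4.36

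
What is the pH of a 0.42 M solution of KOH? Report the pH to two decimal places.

KOH is a strong base; [OH-] = 0.42 M.
pOH = -log(0.42) = 0.38
pH = 14.00 - 0.38 = 13.62

pH = 13.62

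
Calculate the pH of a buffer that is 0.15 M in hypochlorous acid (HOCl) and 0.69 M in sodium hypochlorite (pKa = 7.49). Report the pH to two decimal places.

Using pH = pKa + log([base]/[acid]) with [base]/[acid] = 0.69/0.15:
pH = 7.49 + (+0.663) = 8.15

pH = 8.15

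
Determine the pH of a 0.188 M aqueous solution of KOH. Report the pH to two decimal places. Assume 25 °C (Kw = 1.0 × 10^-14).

KOH is a strong base; [OH-] = 0.188 M.
pOH = -log(0.188) = 0.73
pH = 14.00 - 0.73 = 13.27

pH = 13.27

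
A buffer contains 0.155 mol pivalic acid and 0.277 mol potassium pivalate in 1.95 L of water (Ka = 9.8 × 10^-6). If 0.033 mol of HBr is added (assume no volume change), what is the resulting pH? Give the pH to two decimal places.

pH = 5.12

After neutralization: n((CH3)3CCOOH) = 0.188 mol, n((CH3)3CCOO-) = 0.244 mol.
pKa = −log(9.8 × 10^-6) = 5.009
Henderson–Hasselbalch with mole ratio 0.244/0.188: pH = 5.009 + (+0.113)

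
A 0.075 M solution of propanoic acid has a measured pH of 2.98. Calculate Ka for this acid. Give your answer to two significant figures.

[H+] = 10^(-2.98) = 1.05 × 10^-3 M
At equilibrium [HA] = 0.075 − 1.05 × 10^-3 = 7.40 × 10^-2 M
Ka = [H+][A-]/[HA] = (1.05 × 10^-3)² / 7.40 × 10^-2 = 1.5 × 10^-5

Ka = 1.5 × 10^-5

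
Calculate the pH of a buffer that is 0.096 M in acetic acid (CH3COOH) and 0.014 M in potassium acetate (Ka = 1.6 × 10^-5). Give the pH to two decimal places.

pKa = −log(1.6 × 10^-5) = 4.796
Henderson–Hasselbalch: pH = pKa + log([CH3COO-]/[CH3COOH]) = 4.796 + log(0.014/0.096)
pH = 4.796 + (-0.836) = 3.96

pH = 3.96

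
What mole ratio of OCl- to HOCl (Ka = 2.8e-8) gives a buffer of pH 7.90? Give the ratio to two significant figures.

pKa = -log(2.8 × 10^-8) = 7.553
pH = pKa + log(r) ⇒ log(r) = 7.90 − 7.553 = +0.347
r = [OCl-]/[HOCl] = 10^(+0.347) = 2.22

ratio = 2.2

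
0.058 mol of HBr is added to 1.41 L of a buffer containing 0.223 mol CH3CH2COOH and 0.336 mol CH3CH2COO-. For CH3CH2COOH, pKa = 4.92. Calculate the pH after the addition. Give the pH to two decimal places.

After neutralization: n(CH3CH2COOH) = 0.281 mol, n(CH3CH2COO-) = 0.278 mol.
Henderson–Hasselbalch with mole ratio 0.278/0.281: pH = 4.92 + (-0.005)

pH = 4.92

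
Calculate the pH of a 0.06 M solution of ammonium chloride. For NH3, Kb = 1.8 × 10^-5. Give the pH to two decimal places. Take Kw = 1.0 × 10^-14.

NH4+ is the conjugate acid of the weak base NH3.
Ka = Kw/Kb = 1.0×10^-14 / 1.8 × 10^-5 = 5.56 × 10^-10
Let x = [H+] at equilibrium. Ka = x²/(0.06 − x).
Since Ka ≪ C₀, x ≈ √(Ka·C₀) = 5.78 × 10^-6 M.
(x/C₀ = 0.0096% < 5%, so the approximation holds.)
pH = −log[H+] = −log(5.78 × 10^-6) = 5.24

pH = 5.24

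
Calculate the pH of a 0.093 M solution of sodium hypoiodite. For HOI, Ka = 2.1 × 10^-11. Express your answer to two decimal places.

OI- is the conjugate base of the weak acid HOI.
Kb = Kw/Ka = 1.0×10^-14 / 2.1 × 10^-11 = 4.76 × 10^-4
Kb = [OH-]²/(0.093 − [OH-]) = 4.76 × 10^-4
The 5% rule fails; solving [OH-]² + Kb·[OH-] − Kb·C₀ = 0 exactly:
[OH-] = [−0.000476 + √(0.000476² + 0.000177)]/2 = 6.42 × 10^-3 M
pOH = −log(6.42 × 10^-3) = 2.19; pH = 14.00 − 2.19 = 11.81

pH = 11.81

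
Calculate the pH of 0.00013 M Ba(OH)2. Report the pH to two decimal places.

pH = 10.41

Ba(OH)2 is a strong base (each formula unit releases 2 OH-); [OH-] = 0.00026 M.
pOH = -log(0.00026) = 3.59
pH = 14.00 - 3.59 = 10.41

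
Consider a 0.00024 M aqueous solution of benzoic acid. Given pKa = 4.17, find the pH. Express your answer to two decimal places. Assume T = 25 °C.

pH = 4.01

C6H5COOH ⇌ C6H5COO- + H+
Ka = 10^(−4.17) = 6.76 × 10^-5
Ka = [H+]²/(0.00024 − [H+]) = 6.76 × 10^-5
Here C₀/Ka ≈ 3.55, so the small-[H+] approximation fails. Use the quadratic:
[H+] = (−Ka + √(Ka² + 4·Ka·C₀))/2 = 9.80 × 10^-5 M
pH = −log(9.80 × 10^-5) = 4.01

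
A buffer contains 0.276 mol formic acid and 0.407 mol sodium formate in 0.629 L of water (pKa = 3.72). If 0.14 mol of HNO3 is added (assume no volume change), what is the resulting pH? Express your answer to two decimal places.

Added H+ converts HCOO- to HCOOH: HCOOH → 0.416 mol, HCOO- → 0.267 mol.
pH = pKa + log(n_HCOO-/n_HCOOH) = 3.72 + log(0.267/0.416) = 3.72 + (-0.193)

pH = 3.53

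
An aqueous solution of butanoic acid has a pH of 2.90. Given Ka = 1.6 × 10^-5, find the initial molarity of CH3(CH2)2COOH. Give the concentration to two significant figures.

C₀ = 1.0 × 10^-1 M

[H+] = 10^(-2.90) = 1.26 × 10^-3 M = x
Ka = x²/(C₀ − x) ⇒ C₀ = x + x²/Ka
C₀ = 1.26 × 10^-3 + (1.26 × 10^-3)²/(1.6 × 10^-5) = 1.00 × 10^-1 M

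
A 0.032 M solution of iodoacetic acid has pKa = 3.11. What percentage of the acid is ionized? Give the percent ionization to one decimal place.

14.4%

ICH2COOH ⇌ ICH2COO- + H+; let x = [H+] at equilibrium.
Ka = 10^(−3.11) = 7.76 × 10^-4
Solve x² + 0.000776x − 2.48e-05 = 0 → x = 4.61 × 10^-3 M
Fraction ionized = 4.61 × 10^-3 / 0.032 = 0.1441 → 14.4%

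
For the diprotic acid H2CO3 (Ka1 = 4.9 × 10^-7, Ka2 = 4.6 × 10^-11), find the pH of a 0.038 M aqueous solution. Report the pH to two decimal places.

Since Ka1 ≫ Ka2, the first ionization dominates [H+].
Ka1 = x²/(0.038 − x) = 4.9 × 10^-7
x ≈ √(4.9 × 10^-7 × 0.038) = 1.36 × 10^-4 M
pH = −log(1.36 × 10^-4) = 3.87

pH = 3.87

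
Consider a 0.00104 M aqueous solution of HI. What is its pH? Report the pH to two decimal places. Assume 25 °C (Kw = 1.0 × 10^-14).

pH = 2.98

HI is a strong acid and dissociates completely, so [H+] = 0.00104 M.
pH = -log(0.00104) = 2.98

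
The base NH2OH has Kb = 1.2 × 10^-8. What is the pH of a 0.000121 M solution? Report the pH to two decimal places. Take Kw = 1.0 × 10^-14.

NH2OH + H2O ⇌ NH3OH+ + OH-
Let x = [OH-] at equilibrium. Kb = x²/(0.000121 − x).
Neglecting x in the denominator: x = √(1.2 × 10^-8 × 0.000121) = 1.20 × 10^-6 M
(x/C₀ = 1% < 5%, so the approximation holds.)
pOH = 5.92, so pH = 14.00 − pOH = 8.08

pH = 8.08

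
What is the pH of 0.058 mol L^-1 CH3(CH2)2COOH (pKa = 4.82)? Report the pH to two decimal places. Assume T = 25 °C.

pH = 3.03

CH3(CH2)2COOH ⇌ CH3(CH2)2COO- + H+
Ka = 10^(−4.82) = 1.51 × 10^-5
Let x = [H+] at equilibrium. Ka = x²/(0.058 − x).
Neglecting x in the denominator: x = √(1.51 × 10^-5 × 0.058) = 9.36 × 10^-4 M
(x/C₀ = 1.6% < 5%, so the approximation holds.)
pH = −log(9.36 × 10^-4) = 3.03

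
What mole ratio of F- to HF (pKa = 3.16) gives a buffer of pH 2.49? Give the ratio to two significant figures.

pH = pKa + log(r) ⇒ log(r) = 2.49 − 3.16 = -0.67
r = [F-]/[HF] = 10^(-0.67) = 0.214

ratio = 0.21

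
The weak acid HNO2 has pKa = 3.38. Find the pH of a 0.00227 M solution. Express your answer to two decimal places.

pH = 3.10

HNO2 ⇌ NO2- + H+
Ka = 10^(−3.38) = 4.17 × 10^-4
Ka = [H+]²/(0.00227 − [H+]) = 4.17 × 10^-4
The 5% rule fails; solving [H+]² + Ka·[H+] − Ka·C₀ = 0 exactly:
[H+] = (−Ka + √(Ka² + 4·Ka·C₀))/2 = 7.87 × 10^-4 M
pH = −log(7.87 × 10^-4) = 3.10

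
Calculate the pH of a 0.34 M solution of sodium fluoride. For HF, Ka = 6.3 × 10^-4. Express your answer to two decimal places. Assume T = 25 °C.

F- is the conjugate base of the weak acid HF.
Kb = Kw/Ka = 1.0×10^-14 / 6.3 × 10^-4 = 1.59 × 10^-11
Kb = [OH-]²/(0.34 − [OH-]) = 1.59 × 10^-11
Since Kb ≪ C₀, [OH-] ≈ √(Kb·C₀) = 2.33 × 10^-6 M.
([OH-]/C₀ = 0.00068% < 5%, so the approximation holds.)
pOH = 5.63, so pH = 14.00 − pOH = 8.37

pH = 8.37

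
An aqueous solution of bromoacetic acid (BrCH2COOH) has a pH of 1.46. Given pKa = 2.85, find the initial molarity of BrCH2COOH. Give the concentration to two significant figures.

[H+] = 10^(-1.46) = 3.47 × 10^-2 M = x
Ka = 10^(−2.85) = 1.41 × 10^-3
Ka = x²/(C₀ − x) ⇒ C₀ = x + x²/Ka
C₀ = 3.47 × 10^-2 + (3.47 × 10^-2)²/(1.41 × 10^-3) = 8.89 × 10^-1 M

C₀ = 8.9 × 10^-1 M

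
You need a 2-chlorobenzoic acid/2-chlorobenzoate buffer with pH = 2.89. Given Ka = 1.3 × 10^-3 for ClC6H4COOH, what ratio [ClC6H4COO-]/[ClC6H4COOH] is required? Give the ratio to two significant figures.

pKa = -log(1.3 × 10^-3) = 2.886
pH = pKa + log(r) ⇒ log(r) = 2.89 − 2.886 = +0.004
r = [ClC6H4COO-]/[ClC6H4COOH] = 10^(+0.004) = 1.01

ratio = 1.0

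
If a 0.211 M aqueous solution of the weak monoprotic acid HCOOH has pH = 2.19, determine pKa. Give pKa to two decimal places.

pKa = 3.69

[H+] = 10^(-2.19) = 6.46 × 10^-3 M
At equilibrium [HA] = 0.211 − 6.46 × 10^-3 = 2.05 × 10^-1 M
Ka = [H+][A-]/[HA] = (6.46 × 10^-3)² / 2.05 × 10^-1 = 2.04 × 10^-4
pKa = -log(2.04 × 10^-4) = 3.69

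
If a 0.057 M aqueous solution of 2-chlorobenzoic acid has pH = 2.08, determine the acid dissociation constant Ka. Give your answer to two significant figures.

[H+] = 10^(-2.08) = 8.32 × 10^-3 M
At equilibrium [HA] = 0.057 − 8.32 × 10^-3 = 4.87 × 10^-2 M
Ka = [H+][A-]/[HA] = (8.32 × 10^-3)² / 4.87 × 10^-2 = 1.4 × 10^-3

Ka = 1.4 × 10^-3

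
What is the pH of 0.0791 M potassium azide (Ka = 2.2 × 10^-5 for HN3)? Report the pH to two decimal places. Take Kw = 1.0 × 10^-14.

N3- is the conjugate base of the weak acid HN3.
Kb = Kw/Ka = 1.0×10^-14 / 2.2 × 10^-5 = 4.55 × 10^-10
From the ICE table, Kb = x²/(0.0791 − x) = 4.55 × 10^-10.
Since Kb ≪ C₀, x ≈ √(Kb·C₀) = 6.00 × 10^-6 M.
pOH = 5.22, so pH = 14.00 − pOH = 8.78

pH = 8.78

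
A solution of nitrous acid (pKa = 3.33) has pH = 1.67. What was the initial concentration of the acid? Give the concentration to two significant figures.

C₀ = 1.0 M

[H+] = 10^(-1.67) = 2.14 × 10^-2 M = x
Ka = 10^(−3.33) = 4.68 × 10^-4
Ka = x²/(C₀ − x) ⇒ C₀ = x + x²/Ka
C₀ = 2.14 × 10^-2 + (2.14 × 10^-2)²/(4.68 × 10^-4) = 1.00 M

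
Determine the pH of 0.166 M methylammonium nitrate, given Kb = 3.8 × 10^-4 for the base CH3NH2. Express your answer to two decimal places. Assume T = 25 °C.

CH3NH3+ is the conjugate acid of the weak base CH3NH2.
Ka = Kw/Kb = 1.0×10^-14 / 3.8 × 10^-4 = 2.63 × 10^-11
From the ICE table, Ka = x²/(0.166 − x) = 2.63 × 10^-11.
Since Ka ≪ C₀, x ≈ √(Ka·C₀) = 2.09 × 10^-6 M.
pH = −log[H+] = −log(2.09 × 10^-6) = 5.68

pH = 5.68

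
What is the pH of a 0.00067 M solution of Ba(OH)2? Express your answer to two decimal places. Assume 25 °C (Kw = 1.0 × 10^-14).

Ba(OH)2 is a strong base (each formula unit releases 2 OH-); [OH-] = 0.00134 M.
pOH = -log(0.00134) = 2.87
pH = 14.00 - 2.87 = 11.13

pH = 11.13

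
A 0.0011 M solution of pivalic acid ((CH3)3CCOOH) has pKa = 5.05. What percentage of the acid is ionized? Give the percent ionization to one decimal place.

(CH3)3CCOOH ⇌ (CH3)3CCOO- + H+; let x = [H+] at equilibrium.
Ka = 10^(−5.05) = 8.91 × 10^-6
Ka = x²/(C₀ − x); solving the quadratic gives x = 9.46 × 10^-5 M.
Fraction ionized = 9.46 × 10^-5 / 0.0011 = 0.0860 → 8.6%

8.6%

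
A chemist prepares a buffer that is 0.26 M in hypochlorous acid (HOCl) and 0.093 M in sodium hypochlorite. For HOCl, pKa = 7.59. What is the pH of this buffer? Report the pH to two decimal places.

pH = 7.14

Henderson–Hasselbalch: pH = pKa + log([OCl-]/[HOCl]) = 7.59 + log(0.093/0.26)
pH = 7.59 + (-0.446) = 7.14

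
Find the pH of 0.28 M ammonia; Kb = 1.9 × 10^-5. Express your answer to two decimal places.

NH3 + H2O ⇌ NH4+ + OH-
From the ICE table, Kb = x²/(0.28 − x) = 1.9 × 10^-5.
Since Kb ≪ C₀, x ≈ √(Kb·C₀) = 2.31 × 10^-3 M.
pOH = −log(2.31 × 10^-3) = 2.64; pH = 14.00 − 2.64 = 11.36

pH = 11.36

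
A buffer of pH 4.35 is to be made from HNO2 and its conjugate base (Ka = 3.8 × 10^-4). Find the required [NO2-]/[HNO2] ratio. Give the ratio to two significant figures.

ratio = 8.5

pKa = -log(3.8 × 10^-4) = 3.420
pH = pKa + log(r) ⇒ log(r) = 4.35 − 3.420 = +0.930
r = [NO2-]/[HNO2] = 10^(+0.930) = 8.51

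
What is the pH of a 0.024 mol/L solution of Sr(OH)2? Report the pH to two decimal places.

Sr(OH)2 is a strong base (each formula unit releases 2 OH-); [OH-] = 0.048 M.
pOH = -log(0.048) = 1.32
pH = 14.00 - 1.32 = 12.68

pH = 12.68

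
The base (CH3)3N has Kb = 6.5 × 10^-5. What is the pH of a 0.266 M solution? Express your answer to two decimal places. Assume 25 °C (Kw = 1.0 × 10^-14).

pH = 11.62

(CH3)3N + H2O ⇌ (CH3)3NH+ + OH-
Kb = [OH-]²/(0.266 − [OH-]) = 6.5 × 10^-5
Neglecting [OH-] in the denominator: [OH-] = √(6.5 × 10^-5 × 0.266) = 4.16 × 10^-3 M
pOH = 2.38, so pH = 14.00 − pOH = 11.62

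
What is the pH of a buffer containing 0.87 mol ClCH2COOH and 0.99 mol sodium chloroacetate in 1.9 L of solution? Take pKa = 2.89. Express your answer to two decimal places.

pH = 2.95

Using pH = pKa + log([base]/[acid]) with [base]/[acid] = 0.99/0.87:
pH = 2.89 + (+0.056) = 2.95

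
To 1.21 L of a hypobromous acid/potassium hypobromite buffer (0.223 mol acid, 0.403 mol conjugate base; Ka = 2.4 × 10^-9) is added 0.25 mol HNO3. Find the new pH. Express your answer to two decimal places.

pH = 8.13

Added H+ converts OBr- to HOBr: HOBr → 0.473 mol, OBr- → 0.153 mol.
pKa = −log(2.4 × 10^-9) = 8.620
pH = pKa + log([A⁻]/[HA]) = 8.620 + log(0.153/0.473) = 8.620 -0.490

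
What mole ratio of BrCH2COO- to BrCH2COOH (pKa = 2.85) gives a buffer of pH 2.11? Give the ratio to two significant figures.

pH = pKa + log(r) ⇒ log(r) = 2.11 − 2.85 = -0.74
r = [BrCH2COO-]/[BrCH2COOH] = 10^(-0.74) = 0.182

ratio = 0.18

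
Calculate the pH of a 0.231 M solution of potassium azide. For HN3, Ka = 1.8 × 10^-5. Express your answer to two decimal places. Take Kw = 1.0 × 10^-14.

pH = 9.05

N3- is the conjugate base of the weak acid HN3.
Kb = Kw/Ka = 1.0×10^-14 / 1.8 × 10^-5 = 5.56 × 10^-10
Kb = [OH-]²/(0.231 − [OH-]) = 5.56 × 10^-10
Since Kb ≪ C₀, [OH-] ≈ √(Kb·C₀) = 1.13 × 10^-5 M.
pOH = 4.95, so pH = 14.00 − pOH = 9.05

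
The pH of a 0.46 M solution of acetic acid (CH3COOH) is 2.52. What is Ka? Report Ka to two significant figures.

Ka = 2.0 × 10^-5

[H+] = 10^(-2.52) = 3.02 × 10^-3 M
At equilibrium [HA] = 0.46 − 3.02 × 10^-3 = 4.57 × 10^-1 M
Ka = [H+][A-]/[HA] = (3.02 × 10^-3)² / 4.57 × 10^-1 = 2.0 × 10^-5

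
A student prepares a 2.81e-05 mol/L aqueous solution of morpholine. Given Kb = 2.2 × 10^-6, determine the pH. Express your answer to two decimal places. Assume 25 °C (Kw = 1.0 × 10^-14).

C4H8ONH + H2O ⇌ C4H8ONH2+ + OH-
Let x = [OH-] at equilibrium. Kb = x²/(2.81e-05 − x).
Here C₀/Kb ≈ 12.8, so the small-x approximation fails. Use the quadratic:
x = (−Kb + √(Kb² + 4·Kb·C₀))/2 = 6.84 × 10^-6 M
pOH = −log(6.84 × 10^-6) = 5.16; pH = 14.00 − 5.16 = 8.84

pH = 8.84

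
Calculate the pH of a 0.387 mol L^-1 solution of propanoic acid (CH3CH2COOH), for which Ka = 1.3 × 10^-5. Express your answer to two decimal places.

pH = 2.65

CH3CH2COOH ⇌ CH3CH2COO- + H+
Let x = [H+] at equilibrium. Ka = x²/(0.387 − x).
Since Ka ≪ C₀, x ≈ √(Ka·C₀) = 2.24 × 10^-3 M.
(x/C₀ = 0.58% < 5%, so the approximation holds.)
pH = −log(2.24 × 10^-3) = 2.65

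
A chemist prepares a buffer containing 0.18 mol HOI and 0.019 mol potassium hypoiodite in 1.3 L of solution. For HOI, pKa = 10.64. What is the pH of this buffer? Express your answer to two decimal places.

pH = 9.66

Henderson–Hasselbalch: pH = pKa + log([OI-]/[HOI]) = 10.64 + log(0.019/0.18)
pH = 10.64 + (-0.977) = 9.66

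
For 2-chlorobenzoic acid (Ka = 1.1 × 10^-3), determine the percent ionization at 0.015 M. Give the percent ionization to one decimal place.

23.7%

ClC6H4COOH ⇌ ClC6H4COO- + H+; let x = [H+] at equilibrium.
Ka = x²/(C₀ − x); solving the quadratic gives x = 3.55 × 10^-3 M.
% ionization = x/C₀ × 100% = 3.55 × 10^-3/0.015 × 100% = 23.7%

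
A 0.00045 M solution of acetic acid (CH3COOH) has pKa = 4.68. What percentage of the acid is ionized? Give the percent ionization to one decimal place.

CH3COOH ⇌ CH3COO- + H+; let x = [H+] at equilibrium.
Ka = 10^(−4.68) = 2.09 × 10^-5
Solve x² + 2.09e-05x − 9.4e-09 = 0 → x = 8.71 × 10^-5 M
Fraction ionized = 8.71 × 10^-5 / 0.00045 = 0.1936 → 19.4%

19.4%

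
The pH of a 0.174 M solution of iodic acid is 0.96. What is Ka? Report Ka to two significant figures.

[H+] = 10^(-0.96) = 1.10 × 10^-1 M
At equilibrium [HA] = 0.174 − 1.10 × 10^-1 = 6.40 × 10^-2 M
Ka = [H+][A-]/[HA] = (1.10 × 10^-1)² / 6.40 × 10^-2 = 1.9 × 10^-1

Ka = 1.9 × 10^-1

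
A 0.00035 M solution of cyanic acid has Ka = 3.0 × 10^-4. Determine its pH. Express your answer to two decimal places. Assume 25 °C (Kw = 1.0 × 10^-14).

pH = 3.68

HOCN ⇌ OCN- + H+
From the ICE table, Ka = [H+]²/(0.00035 − [H+]) = 3.0 × 10^-4.
The 5% rule fails; solving [H+]² + Ka·[H+] − Ka·C₀ = 0 exactly:
[H+] = (−Ka + √(Ka² + 4·Ka·C₀))/2 = 2.07 × 10^-4 M
pH = −log(2.07 × 10^-4) = 3.68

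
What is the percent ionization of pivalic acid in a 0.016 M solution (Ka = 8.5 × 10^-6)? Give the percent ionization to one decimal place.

(CH3)3CCOOH ⇌ (CH3)3CCOO- + H+; let x = [H+] at equilibrium.
x ≈ √(Ka·C₀) = √(8.5 × 10^-6 × 0.016) = 3.69 × 10^-4 M
% ionization = x/C₀ × 100% = 3.69 × 10^-4/0.016 × 100% = 2.3%

2.3%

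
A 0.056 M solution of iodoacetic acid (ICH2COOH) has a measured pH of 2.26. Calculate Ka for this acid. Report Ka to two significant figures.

Ka = 6.0 × 10^-4

[H+] = 10^(-2.26) = 5.50 × 10^-3 M
At equilibrium [HA] = 0.056 − 5.50 × 10^-3 = 5.05 × 10^-2 M
Ka = [H+][A-]/[HA] = (5.50 × 10^-3)² / 5.05 × 10^-2 = 6.0 × 10^-4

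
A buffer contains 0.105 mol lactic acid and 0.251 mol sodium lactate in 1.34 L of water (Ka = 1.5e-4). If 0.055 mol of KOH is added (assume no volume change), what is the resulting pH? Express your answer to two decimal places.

pH = 4.61

After neutralization: n(CH3CH(OH)COOH) = 0.05 mol, n(CH3CH(OH)COO-) = 0.306 mol.
pKa = −log(1.5 × 10^-4) = 3.824
pH = pKa + log(n_CH3CH(OH)COO-/n_CH3CH(OH)COOH) = 3.824 + log(0.306/0.05) = 3.824 + (+0.787)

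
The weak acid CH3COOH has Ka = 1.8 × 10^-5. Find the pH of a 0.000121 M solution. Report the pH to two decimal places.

CH3COOH ⇌ CH3COO- + H+
Ka = [H+]²/(0.000121 − [H+]) = 1.8 × 10^-5
Here C₀/Ka ≈ 6.72, so the small-[H+] approximation fails. Use the quadratic:
[H+] = [−1.8e-05 + √(1.8e-05² + 8.71e-09)]/2 = 3.85 × 10^-5 M
pH = −log[H+] = −log(3.85 × 10^-5) = 4.41

pH = 4.41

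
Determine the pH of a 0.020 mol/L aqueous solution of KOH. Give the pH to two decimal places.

pH = 12.30

KOH is a strong base; [OH-] = 0.02 M.
pOH = -log(0.02) = 1.70
pH = 14.00 - 1.70 = 12.30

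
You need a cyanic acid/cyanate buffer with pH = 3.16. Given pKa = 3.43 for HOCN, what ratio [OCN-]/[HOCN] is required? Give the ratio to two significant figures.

pH = pKa + log(r) ⇒ log(r) = 3.16 − 3.43 = -0.27
r = [OCN-]/[HOCN] = 10^(-0.27) = 0.537

ratio = 0.54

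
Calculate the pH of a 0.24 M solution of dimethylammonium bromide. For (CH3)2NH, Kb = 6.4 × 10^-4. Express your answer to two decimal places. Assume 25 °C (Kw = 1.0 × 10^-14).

pH = 5.71

(CH3)2NH2+ is the conjugate acid of the weak base (CH3)2NH.
Ka = Kw/Kb = 1.0×10^-14 / 6.4 × 10^-4 = 1.56 × 10^-11
From the ICE table, Ka = [H+]²/(0.24 − [H+]) = 1.56 × 10^-11.
Assume [H+] ≪ 0.24: [H+] ≈ √(1.56 × 10^-11 × 0.24) = 1.93 × 10^-6 M
Check: 0.00081% ionized — well under 5%, approximation valid.
pH = −log(1.93 × 10^-6) = 5.71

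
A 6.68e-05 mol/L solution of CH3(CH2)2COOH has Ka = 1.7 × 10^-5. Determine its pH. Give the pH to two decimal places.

pH = 4.58

CH3(CH2)2COOH ⇌ CH3(CH2)2COO- + H+
Ka = x²/(6.68e-05 − x) = 1.7 × 10^-5
The 5% rule fails; solving x² + Ka·x − Ka·C₀ = 0 exactly:
x = [−1.7e-05 + √(1.7e-05² + 4.54e-09)]/2 = 2.63 × 10^-5 M
pH = −log(2.63 × 10^-5) = 4.58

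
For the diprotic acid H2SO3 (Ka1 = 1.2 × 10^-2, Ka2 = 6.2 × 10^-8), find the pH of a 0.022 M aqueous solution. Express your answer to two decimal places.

Since Ka1 ≫ Ka2, the first ionization dominates [H+].
Ka1 = x²/(0.022 − x) = 1.2 × 10^-2
Solving the quadratic: x = (−Ka1 + √(Ka1² + 4·Ka1·C₀))/2 = 1.13 × 10^-2 M
pH = −log(1.13 × 10^-2) = 1.95

pH = 1.95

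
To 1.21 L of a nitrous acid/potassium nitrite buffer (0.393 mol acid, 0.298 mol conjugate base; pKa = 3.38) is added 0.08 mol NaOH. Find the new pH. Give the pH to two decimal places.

After neutralization: n(HNO2) = 0.313 mol, n(NO2-) = 0.378 mol.
pH = pKa + log(n_NO2-/n_HNO2) = 3.38 + log(0.378/0.313) = 3.38 + (+0.082)

pH = 3.46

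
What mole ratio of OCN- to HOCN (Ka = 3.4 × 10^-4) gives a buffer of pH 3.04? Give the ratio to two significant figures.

pKa = -log(3.4 × 10^-4) = 3.469
pH = pKa + log(r) ⇒ log(r) = 3.04 − 3.469 = -0.429
r = [OCN-]/[HOCN] = 10^(-0.429) = 0.372

ratio = 0.37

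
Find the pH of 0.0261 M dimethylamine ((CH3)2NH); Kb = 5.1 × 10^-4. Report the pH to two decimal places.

pH = 11.53

(CH3)2NH + H2O ⇌ (CH3)2NH2+ + OH-
Let x = [OH-] at equilibrium. Kb = x²/(0.0261 − x).
The 5% rule fails; solving x² + Kb·x − Kb·C₀ = 0 exactly:
x = [−0.00051 + √(0.00051² + 5.32e-05)]/2 = 3.40 × 10^-3 M
pOH = 2.47, so pH = 14.00 − pOH = 11.53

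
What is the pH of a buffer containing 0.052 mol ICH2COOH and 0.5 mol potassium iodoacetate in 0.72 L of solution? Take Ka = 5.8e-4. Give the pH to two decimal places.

pH = 4.22

pKa = −log(5.8 × 10^-4) = 3.237
Using pH = pKa + log([base]/[acid]) with [base]/[acid] = 0.5/0.052:
pH = 3.237 + (+0.983) = 4.22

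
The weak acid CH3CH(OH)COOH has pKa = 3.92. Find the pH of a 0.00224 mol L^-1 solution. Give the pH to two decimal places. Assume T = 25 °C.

pH = 3.34

CH3CH(OH)COOH ⇌ CH3CH(OH)COO- + H+
Ka = 10^(−3.92) = 1.20 × 10^-4
Ka = x²/(0.00224 − x) = 1.20 × 10^-4
x is not negligible relative to C₀; solve x² + 0.00012·x − 2.69e-07 = 0.
x = (−Ka + √(Ka² + 4·Ka·C₀))/2 = 4.62 × 10^-4 M
pH = −log[H+] = −log(4.62 × 10^-4) = 3.34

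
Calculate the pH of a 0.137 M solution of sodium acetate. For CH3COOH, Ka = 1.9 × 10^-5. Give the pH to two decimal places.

pH = 8.93

CH3COO- is the conjugate base of the weak acid CH3COOH.
Kb = Kw/Ka = 1.0×10^-14 / 1.9 × 10^-5 = 5.26 × 10^-10
Kb = [OH-]²/(0.137 − [OH-]) = 5.26 × 10^-10
Neglecting [OH-] in the denominator: [OH-] = √(5.26 × 10^-10 × 0.137) = 8.49 × 10^-6 M
Check: 0.0062% ionized — well under 5%, approximation valid.
pOH = −log(8.49 × 10^-6) = 5.07; pH = 14.00 − 5.07 = 8.93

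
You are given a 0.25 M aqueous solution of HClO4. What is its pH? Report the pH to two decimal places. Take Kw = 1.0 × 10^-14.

HClO4 is a strong acid and dissociates completely, so [H+] = 0.25 M.
pH = -log(0.25) = 0.60

pH = 0.60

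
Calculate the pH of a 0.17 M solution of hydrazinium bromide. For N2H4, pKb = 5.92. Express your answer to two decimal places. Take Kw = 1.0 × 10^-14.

pH = 4.42

N2H5+ is the conjugate acid of the weak base N2H4.
Kb = 10^(−5.92) = 1.20 × 10^-6
Ka = Kw/Kb = 1.0×10^-14 / 1.20 × 10^-6 = 8.33 × 10^-9
Ka = x²/(0.17 − x) = 8.33 × 10^-9
Assume x ≪ 0.17: x ≈ √(8.33 × 10^-9 × 0.17) = 3.76 × 10^-5 M
Check: 0.022% ionized — well under 5%, approximation valid.
pH = −log[H+] = −log(3.76 × 10^-5) = 4.42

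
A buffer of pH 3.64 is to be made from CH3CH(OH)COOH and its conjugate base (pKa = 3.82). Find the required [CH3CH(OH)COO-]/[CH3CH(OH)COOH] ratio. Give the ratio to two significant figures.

ratio = 0.66

pH = pKa + log(r) ⇒ log(r) = 3.64 − 3.82 = -0.18
r = [CH3CH(OH)COO-]/[CH3CH(OH)COOH] = 10^(-0.18) = 0.661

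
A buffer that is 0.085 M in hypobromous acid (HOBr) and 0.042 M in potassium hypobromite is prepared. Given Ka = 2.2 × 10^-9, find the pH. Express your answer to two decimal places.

pKa = −log(2.2 × 10^-9) = 8.658
Henderson–Hasselbalch: pH = pKa + log([OBr-]/[HOBr]) = 8.658 + log(0.042/0.085)
pH = 8.658 + (-0.306) = 8.35

pH = 8.35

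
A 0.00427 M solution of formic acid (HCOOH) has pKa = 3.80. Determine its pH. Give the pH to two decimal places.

HCOOH ⇌ HCOO- + H+
Ka = 10^(−3.80) = 1.58 × 10^-4
Let x = [H+] at equilibrium. Ka = x²/(0.00427 − x).
Here C₀/Ka ≈ 27, so the small-x approximation fails. Use the quadratic:
x = (−Ka + √(Ka² + 4·Ka·C₀))/2 = 7.46 × 10^-4 M
pH = −log[H+] = −log(7.46 × 10^-4) = 3.13

pH = 3.13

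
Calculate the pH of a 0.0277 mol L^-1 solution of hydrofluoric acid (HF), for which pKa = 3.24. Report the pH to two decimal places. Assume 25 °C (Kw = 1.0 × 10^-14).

HF ⇌ F- + H+
Ka = 10^(−3.24) = 5.75 × 10^-4
Let x = [H+] at equilibrium. Ka = x²/(0.0277 − x).
Here C₀/Ka ≈ 48.2, so the small-x approximation fails. Use the quadratic:
x = [−0.000575 + √(0.000575² + 6.37e-05)]/2 = 3.71 × 10^-3 M
pH = −log(3.71 × 10^-3) = 2.43

pH = 2.43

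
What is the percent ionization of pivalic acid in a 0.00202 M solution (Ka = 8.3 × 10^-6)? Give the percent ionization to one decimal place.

(CH3)3CCOOH ⇌ (CH3)3CCOO- + H+; let x = [H+] at equilibrium.
Solve x² + 8.3e-06x − 1.68e-08 = 0 → x = 1.25 × 10^-4 M
Fraction ionized = 1.25 × 10^-4 / 0.00202 = 0.0619 → 6.2%

6.2%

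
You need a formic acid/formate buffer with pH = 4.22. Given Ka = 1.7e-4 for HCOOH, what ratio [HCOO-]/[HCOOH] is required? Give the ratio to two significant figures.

pKa = -log(1.7 × 10^-4) = 3.770
pH = pKa + log(r) ⇒ log(r) = 4.22 − 3.770 = +0.450
r = [HCOO-]/[HCOOH] = 10^(+0.450) = 2.82

ratio = 2.8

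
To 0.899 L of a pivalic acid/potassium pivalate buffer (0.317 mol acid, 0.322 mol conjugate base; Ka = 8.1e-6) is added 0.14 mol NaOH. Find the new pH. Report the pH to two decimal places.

pH = 5.51

After neutralization: n((CH3)3CCOOH) = 0.177 mol, n((CH3)3CCOO-) = 0.462 mol.
pKa = −log(8.1 × 10^-6) = 5.092
pH = pKa + log(n_(CH3)3CCOO-/n_(CH3)3CCOOH) = 5.092 + log(0.462/0.177) = 5.092 + (+0.417)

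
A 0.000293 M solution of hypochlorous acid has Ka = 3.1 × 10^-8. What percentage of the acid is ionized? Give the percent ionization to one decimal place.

HOCl ⇌ OCl- + H+; let x = [H+] at equilibrium.
x ≈ √(Ka·C₀) = √(3.1 × 10^-8 × 0.000293) = 3.01 × 10^-6 M
Fraction ionized = 3.01 × 10^-6 / 0.000293 = 0.0103 → 1.0%

1.0%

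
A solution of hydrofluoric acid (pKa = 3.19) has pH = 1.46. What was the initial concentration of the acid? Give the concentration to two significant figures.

[H+] = 10^(-1.46) = 3.47 × 10^-2 M = x
Ka = 10^(−3.19) = 6.46 × 10^-4
Ka = x²/(C₀ − x) ⇒ C₀ = x + x²/Ka
C₀ = 3.47 × 10^-2 + (3.47 × 10^-2)²/(6.46 × 10^-4) = 1.90 M

C₀ = 1.9 M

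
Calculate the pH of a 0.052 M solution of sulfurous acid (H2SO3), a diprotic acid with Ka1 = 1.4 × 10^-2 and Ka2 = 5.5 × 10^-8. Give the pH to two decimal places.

Since Ka1 ≫ Ka2, the first ionization dominates [H+].
Ka1 = x²/(0.052 − x) = 1.4 × 10^-2
Solving the quadratic: x = (−Ka1 + √(Ka1² + 4·Ka1·C₀))/2 = 2.09 × 10^-2 M
pH = −log(2.09 × 10^-2) = 1.68

pH = 1.68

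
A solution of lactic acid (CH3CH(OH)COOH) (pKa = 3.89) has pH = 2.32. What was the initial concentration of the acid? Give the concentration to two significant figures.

[H+] = 10^(-2.32) = 4.79 × 10^-3 M = x
Ka = 10^(−3.89) = 1.29 × 10^-4
Ka = x²/(C₀ − x) ⇒ C₀ = x + x²/Ka
C₀ = 4.79 × 10^-3 + (4.79 × 10^-3)²/(1.29 × 10^-4) = 1.83 × 10^-1 M

C₀ = 1.8 × 10^-1 M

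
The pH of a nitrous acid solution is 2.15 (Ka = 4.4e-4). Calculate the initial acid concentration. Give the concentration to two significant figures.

[H+] = 10^(-2.15) = 7.08 × 10^-3 M = x
Ka = x²/(C₀ − x) ⇒ C₀ = x + x²/Ka
C₀ = 7.08 × 10^-3 + (7.08 × 10^-3)²/(4.4 × 10^-4) = 1.21 × 10^-1 M

C₀ = 1.2 × 10^-1 M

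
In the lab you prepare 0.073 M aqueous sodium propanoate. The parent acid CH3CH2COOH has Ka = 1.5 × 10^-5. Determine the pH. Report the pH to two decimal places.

CH3CH2COO- is the conjugate base of the weak acid CH3CH2COOH.
Kb = Kw/Ka = 1.0×10^-14 / 1.5 × 10^-5 = 6.67 × 10^-10
From the ICE table, Kb = x²/(0.073 − x) = 6.67 × 10^-10.
Assume x ≪ 0.073: x ≈ √(6.67 × 10^-10 × 0.073) = 6.98 × 10^-6 M
pOH = −log(6.98 × 10^-6) = 5.16; pH = 14.00 − 5.16 = 8.84

pH = 8.84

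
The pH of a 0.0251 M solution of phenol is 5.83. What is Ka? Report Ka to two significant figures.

[H+] = 10^(-5.83) = 1.48 × 10^-6 M
At equilibrium [HA] = 0.0251 − 1.48 × 10^-6 = 2.51 × 10^-2 M
Ka = [H+][A-]/[HA] = (1.48 × 10^-6)² / 2.51 × 10^-2 = 8.7 × 10^-11

Ka = 8.7 × 10^-11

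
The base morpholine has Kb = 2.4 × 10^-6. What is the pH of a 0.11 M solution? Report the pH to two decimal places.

C4H8ONH + H2O ⇌ C4H8ONH2+ + OH-
Kb = x²/(0.11 − x) = 2.4 × 10^-6
Since Kb ≪ C₀, x ≈ √(Kb·C₀) = 5.14 × 10^-4 M.
(x/C₀ = 0.47% < 5%, so the approximation holds.)
pOH = −log(5.14 × 10^-4) = 3.29; pH = 14.00 − 3.29 = 10.71

pH = 10.71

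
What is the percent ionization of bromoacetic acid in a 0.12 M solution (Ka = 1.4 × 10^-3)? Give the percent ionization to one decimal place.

10.2%

BrCH2COOH ⇌ BrCH2COO- + H+; let x = [H+] at equilibrium.
Solve x² + 0.0014x − 0.000168 = 0 → x = 1.23 × 10^-2 M
% ionization = x/C₀ × 100% = 1.23 × 10^-2/0.12 × 100% = 10.2%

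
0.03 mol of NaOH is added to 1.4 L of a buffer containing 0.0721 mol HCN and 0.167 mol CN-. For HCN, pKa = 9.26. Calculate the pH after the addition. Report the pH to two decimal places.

pH = 9.93

OH- converts HCN to CN-: HCN → 0.0421 mol, CN- → 0.197 mol.
Henderson–Hasselbalch with mole ratio 0.197/0.0421: pH = 9.26 + (+0.670)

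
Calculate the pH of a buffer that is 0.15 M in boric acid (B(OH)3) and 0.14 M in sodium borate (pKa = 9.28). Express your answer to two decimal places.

pH = 9.25

Henderson–Hasselbalch: pH = pKa + log([B(OH)4-]/[B(OH)3]) = 9.28 + log(0.14/0.15)
pH = 9.28 + (-0.030) = 9.25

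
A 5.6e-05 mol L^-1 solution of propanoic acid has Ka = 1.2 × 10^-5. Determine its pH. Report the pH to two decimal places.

pH = 4.69

CH3CH2COOH ⇌ CH3CH2COO- + H+
Ka = [H+]²/(5.6e-05 − [H+]) = 1.2 × 10^-5
[H+] is not negligible relative to C₀; solve [H+]² + 1.2e-05·[H+] − 6.72e-10 = 0.
[H+] = [−1.2e-05 + √(1.2e-05² + 2.69e-09)]/2 = 2.06 × 10^-5 M
pH = −log(2.06 × 10^-5) = 4.69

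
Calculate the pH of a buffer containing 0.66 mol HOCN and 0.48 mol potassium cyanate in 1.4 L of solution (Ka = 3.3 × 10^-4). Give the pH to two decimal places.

pKa = −log(3.3 × 10^-4) = 3.481
pH = pKa + log([A⁻]/[HA]) = 3.481 + log(0.48/0.66)
pH = 3.481 + (-0.138) = 3.34

pH = 3.34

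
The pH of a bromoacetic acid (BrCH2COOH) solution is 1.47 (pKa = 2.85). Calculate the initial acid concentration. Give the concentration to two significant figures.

[H+] = 10^(-1.47) = 3.39 × 10^-2 M = x
Ka = 10^(−2.85) = 1.41 × 10^-3
Ka = x²/(C₀ − x) ⇒ C₀ = x + x²/Ka
C₀ = 3.39 × 10^-2 + (3.39 × 10^-2)²/(1.41 × 10^-3) = 8.49 × 10^-1 M

C₀ = 8.5 × 10^-1 M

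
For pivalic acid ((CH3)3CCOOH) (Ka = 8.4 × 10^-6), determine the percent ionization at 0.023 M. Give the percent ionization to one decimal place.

(CH3)3CCOOH ⇌ (CH3)3CCOO- + H+; let x = [H+] at equilibrium.
x ≈ √(Ka·C₀) = √(8.4 × 10^-6 × 0.023) = 4.40 × 10^-4 M
Fraction ionized = 4.40 × 10^-4 / 0.023 = 0.0191 → 1.9%

1.9%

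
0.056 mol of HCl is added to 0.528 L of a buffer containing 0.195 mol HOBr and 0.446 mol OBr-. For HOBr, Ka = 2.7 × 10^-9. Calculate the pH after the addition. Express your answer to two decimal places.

pH = 8.76

Added H+ converts OBr- to HOBr: HOBr → 0.251 mol, OBr- → 0.39 mol.
pKa = −log(2.7 × 10^-9) = 8.569
Henderson–Hasselbalch with mole ratio 0.39/0.251: pH = 8.569 + (+0.191)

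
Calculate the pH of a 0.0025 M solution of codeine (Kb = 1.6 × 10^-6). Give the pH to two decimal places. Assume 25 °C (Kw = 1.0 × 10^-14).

pH = 9.80

C18H21NO3 + H2O ⇌ C18H22NO3+ + OH-
Let x = [OH-] at equilibrium. Kb = x²/(0.0025 − x).
Neglecting x in the denominator: x = √(1.6 × 10^-6 × 0.0025) = 6.32 × 10^-5 M
pOH = 4.20, so pH = 14.00 − pOH = 9.80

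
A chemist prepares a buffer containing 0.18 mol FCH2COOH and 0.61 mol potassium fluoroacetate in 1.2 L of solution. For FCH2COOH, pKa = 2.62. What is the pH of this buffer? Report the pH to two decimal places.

Using pH = pKa + log([base]/[acid]) with [base]/[acid] = 0.61/0.18:
pH = 2.62 + (+0.530) = 3.15

pH = 3.15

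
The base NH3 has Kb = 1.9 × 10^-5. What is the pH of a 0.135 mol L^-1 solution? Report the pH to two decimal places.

pH = 11.20

NH3 + H2O ⇌ NH4+ + OH-
Kb = [OH-]²/(0.135 − [OH-]) = 1.9 × 10^-5
Since Kb ≪ C₀, [OH-] ≈ √(Kb·C₀) = 1.60 × 10^-3 M.
([OH-]/C₀ = 1.2% < 5%, so the approximation holds.)
pOH = −log(1.60 × 10^-3) = 2.80; pH = 14.00 − 2.80 = 11.20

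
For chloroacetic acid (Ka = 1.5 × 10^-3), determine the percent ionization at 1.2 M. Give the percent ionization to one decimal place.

3.5%

ClCH2COOH ⇌ ClCH2COO- + H+; let x = [H+] at equilibrium.
x ≈ √(Ka·C₀) = √(1.5 × 10^-3 × 1.2) = 4.24 × 10^-2 M
% ionization = x/C₀ × 100% = 4.24 × 10^-2/1.2 × 100% = 3.5%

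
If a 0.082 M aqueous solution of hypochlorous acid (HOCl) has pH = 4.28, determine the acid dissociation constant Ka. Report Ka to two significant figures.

Ka = 3.4 × 10^-8

[H+] = 10^(-4.28) = 5.25 × 10^-5 M
At equilibrium [HA] = 0.082 − 5.25 × 10^-5 = 8.19 × 10^-2 M
Ka = [H+][A-]/[HA] = (5.25 × 10^-5)² / 8.19 × 10^-2 = 3.4 × 10^-8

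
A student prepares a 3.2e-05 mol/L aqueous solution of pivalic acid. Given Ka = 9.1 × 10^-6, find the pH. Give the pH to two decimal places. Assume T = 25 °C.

pH = 4.88

(CH3)3CCOOH ⇌ (CH3)3CCOO- + H+
From the ICE table, Ka = x²/(3.2e-05 − x) = 9.1 × 10^-6.
x is not negligible relative to C₀; solve x² + 9.1e-06·x − 2.91e-10 = 0.
x = [−9.1e-06 + √(9.1e-06² + 1.16e-09)]/2 = 1.31 × 10^-5 M
pH = −log[H+] = −log(1.31 × 10^-5) = 4.88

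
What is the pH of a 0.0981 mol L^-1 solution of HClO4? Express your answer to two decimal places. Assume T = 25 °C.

pH = 1.01

HClO4 is a strong acid and dissociates completely, so [H+] = 0.0981 M.
pH = -log(0.0981) = 1.01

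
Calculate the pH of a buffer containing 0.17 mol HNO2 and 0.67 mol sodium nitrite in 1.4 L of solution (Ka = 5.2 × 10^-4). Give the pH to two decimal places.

pKa = −log(5.2 × 10^-4) = 3.284
Using pH = pKa + log([base]/[acid]) with [base]/[acid] = 0.67/0.17:
pH = 3.284 + (+0.596) = 3.88

pH = 3.88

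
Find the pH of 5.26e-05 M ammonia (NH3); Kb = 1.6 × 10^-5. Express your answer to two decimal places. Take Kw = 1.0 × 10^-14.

pH = 9.34

NH3 + H2O ⇌ NH4+ + OH-
Kb = [OH-]²/(5.26e-05 − [OH-]) = 1.6 × 10^-5
The 5% rule fails; solving [OH-]² + Kb·[OH-] − Kb·C₀ = 0 exactly:
[OH-] = (−Kb + √(Kb² + 4·Kb·C₀))/2 = 2.21 × 10^-5 M
pOH = −log(2.21 × 10^-5) = 4.66; pH = 14.00 − 4.66 = 9.34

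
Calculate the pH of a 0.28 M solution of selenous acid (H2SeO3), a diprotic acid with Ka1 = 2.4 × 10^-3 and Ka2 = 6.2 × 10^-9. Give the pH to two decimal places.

Ka1 ≫ Ka2, so treat the first dissociation as the only significant source of H+.
Ka1 = x²/(0.28 − x) = 2.4 × 10^-3
Solving the quadratic: x = (−Ka1 + √(Ka1² + 4·Ka1·C₀))/2 = 2.48 × 10^-2 M
pH = −log(2.48 × 10^-2) = 1.61

pH = 1.61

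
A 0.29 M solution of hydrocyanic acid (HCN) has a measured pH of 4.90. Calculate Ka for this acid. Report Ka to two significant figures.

Ka = 5.5 × 10^-10

[H+] = 10^(-4.90) = 1.26 × 10^-5 M
At equilibrium [HA] = 0.29 − 1.26 × 10^-5 = 2.90 × 10^-1 M
Ka = [H+][A-]/[HA] = (1.26 × 10^-5)² / 2.90 × 10^-1 = 5.5 × 10^-10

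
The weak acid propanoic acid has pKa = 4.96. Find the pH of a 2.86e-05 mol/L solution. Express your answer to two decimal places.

CH3CH2COOH ⇌ CH3CH2COO- + H+
Ka = 10^(−4.96) = 1.10 × 10^-5
Let x = [H+] at equilibrium. Ka = x²/(2.86e-05 − x).
Here C₀/Ka ≈ 2.6, so the small-x approximation fails. Use the quadratic:
x = (−Ka + √(Ka² + 4·Ka·C₀))/2 = 1.31 × 10^-5 M
pH = −log[H+] = −log(1.31 × 10^-5) = 4.88

pH = 4.88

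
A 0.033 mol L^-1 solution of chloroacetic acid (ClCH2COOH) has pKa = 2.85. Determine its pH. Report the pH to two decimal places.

pH = 2.21

ClCH2COOH ⇌ ClCH2COO- + H+
Ka = 10^(−2.85) = 1.41 × 10^-3
Ka = x²/(0.033 − x) = 1.41 × 10^-3
The 5% rule fails; solving x² + Ka·x − Ka·C₀ = 0 exactly:
x = [−0.00141 + √(0.00141² + 0.000186)]/2 = 6.15 × 10^-3 M
pH = −log[H+] = −log(6.15 × 10^-3) = 2.21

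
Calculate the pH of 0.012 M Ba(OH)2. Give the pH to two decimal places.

Ba(OH)2 is a strong base (each formula unit releases 2 OH-); [OH-] = 0.024 M.
pOH = -log(0.024) = 1.62
pH = 14.00 - 1.62 = 12.38

pH = 12.38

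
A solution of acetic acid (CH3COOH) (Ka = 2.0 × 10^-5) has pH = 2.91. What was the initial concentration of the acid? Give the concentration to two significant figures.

[H+] = 10^(-2.91) = 1.23 × 10^-3 M = x
Ka = x²/(C₀ − x) ⇒ C₀ = x + x²/Ka
C₀ = 1.23 × 10^-3 + (1.23 × 10^-3)²/(2.0 × 10^-5) = 7.69 × 10^-2 M

C₀ = 7.7 × 10^-2 M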